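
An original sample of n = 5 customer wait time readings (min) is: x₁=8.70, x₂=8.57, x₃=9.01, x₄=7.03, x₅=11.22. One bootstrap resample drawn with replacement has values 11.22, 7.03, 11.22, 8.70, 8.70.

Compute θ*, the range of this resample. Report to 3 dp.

θ* = 4.190

Range = 11.22 − 7.03 = 4.190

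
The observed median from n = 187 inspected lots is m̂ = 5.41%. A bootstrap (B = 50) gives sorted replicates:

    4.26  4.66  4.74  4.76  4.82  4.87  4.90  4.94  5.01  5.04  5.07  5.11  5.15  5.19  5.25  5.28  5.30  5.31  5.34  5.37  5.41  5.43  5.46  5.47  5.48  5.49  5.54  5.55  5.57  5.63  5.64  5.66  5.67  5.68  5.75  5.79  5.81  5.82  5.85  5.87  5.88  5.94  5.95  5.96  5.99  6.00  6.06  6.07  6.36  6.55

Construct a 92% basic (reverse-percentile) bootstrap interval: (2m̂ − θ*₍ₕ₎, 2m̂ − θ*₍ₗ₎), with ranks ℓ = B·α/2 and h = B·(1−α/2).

(4.75, 6.16)

Percentile endpoints at ranks 2 and 48: θ*₍2₎ = 4.66, θ*₍48₎ = 6.07.
Basic interval reflects these around m̂:
  lower = 2 × 5.41 − 6.07 = 4.75
  upper = 2 × 5.41 − 4.66 = 6.16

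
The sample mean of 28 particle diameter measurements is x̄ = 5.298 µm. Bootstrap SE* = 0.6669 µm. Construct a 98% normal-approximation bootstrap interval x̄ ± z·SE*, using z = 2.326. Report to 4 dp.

Margin = 2.326 × 0.6669 = 1.55121
Interval: 5.298 ± 1.55121

(3.7468, 6.8492)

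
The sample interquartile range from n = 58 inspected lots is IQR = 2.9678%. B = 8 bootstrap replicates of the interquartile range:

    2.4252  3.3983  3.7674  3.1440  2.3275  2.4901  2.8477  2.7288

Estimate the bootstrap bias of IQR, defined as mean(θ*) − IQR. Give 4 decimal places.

bias = −0.0767

mean(θ*) = (2.4252 + 3.3983 + 3.7674 + 3.1440 + 2.3275 + 2.4901 + 2.8477 + 2.7288) / 8 = 2.89113
bias = 2.89113 − 2.9678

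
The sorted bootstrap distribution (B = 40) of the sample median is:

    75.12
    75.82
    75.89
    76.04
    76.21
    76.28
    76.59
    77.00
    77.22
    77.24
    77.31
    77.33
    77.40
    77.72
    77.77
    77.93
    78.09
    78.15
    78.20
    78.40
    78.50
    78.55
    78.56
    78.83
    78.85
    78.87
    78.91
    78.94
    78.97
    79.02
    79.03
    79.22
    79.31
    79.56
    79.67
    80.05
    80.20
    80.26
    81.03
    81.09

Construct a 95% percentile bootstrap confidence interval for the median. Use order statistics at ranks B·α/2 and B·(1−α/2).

α = 0.05; lower rank = 40 × 0.025 = 1; upper rank = 40 × 0.975 = 39.
The 1st smallest replicate is 75.12; the 39th is 81.03.

(75.12, 81.03)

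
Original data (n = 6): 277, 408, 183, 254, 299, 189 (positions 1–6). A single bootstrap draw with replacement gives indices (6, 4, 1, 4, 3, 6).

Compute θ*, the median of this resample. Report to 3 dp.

θ* = 221.500

Resample values: 189, 254, 277, 254, 183, 189.
Sorted: 183, 189, 189, 254, 254, 277
Median = average of the two middle values = 221.500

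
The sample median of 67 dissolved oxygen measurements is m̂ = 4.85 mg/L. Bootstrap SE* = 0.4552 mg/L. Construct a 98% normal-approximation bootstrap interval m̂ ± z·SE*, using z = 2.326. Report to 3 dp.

Margin = 2.326 × 0.4552 = 1.0588
Interval: 4.85 ± 1.0588

(3.791, 5.909)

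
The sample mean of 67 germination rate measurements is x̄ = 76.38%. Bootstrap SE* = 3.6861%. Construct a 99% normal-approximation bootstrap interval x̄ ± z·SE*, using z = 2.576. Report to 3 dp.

Margin = 2.576 × 3.6861 = 9.4954
Interval: 76.38 ± 9.4954

(66.885, 85.875)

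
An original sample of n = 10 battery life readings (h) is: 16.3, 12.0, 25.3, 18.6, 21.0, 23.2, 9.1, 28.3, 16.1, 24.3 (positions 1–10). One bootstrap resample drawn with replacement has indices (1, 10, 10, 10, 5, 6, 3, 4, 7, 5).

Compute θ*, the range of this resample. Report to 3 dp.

Resample values: 16.3, 24.3, 24.3, 24.3, 21.0, 23.2, 25.3, 18.6, 9.1, 21.0.
Range = 25.3 − 9.1 = 16.200

θ* = 16.200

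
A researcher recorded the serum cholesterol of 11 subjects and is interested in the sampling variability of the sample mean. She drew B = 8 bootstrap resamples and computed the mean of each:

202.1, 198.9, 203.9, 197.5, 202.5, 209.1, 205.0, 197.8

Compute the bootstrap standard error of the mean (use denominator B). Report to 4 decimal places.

SE* = 3.7199

Bootstrap SE is the standard deviation of the 8 replicate means.
Mean of replicates: (202.1 + 198.9 + 203.9 + 197.5 + 202.5 + 209.1 + 205.0 + 197.8) / 8 = 1616.80000 / 8 = 202.10000
Sum of squared deviations: (+0.00000)² + (−3.20000)² + (+1.80000)² + (−4.60000)² + (+0.40000)² + (+7.00000)² + (+2.90000)² + (−4.30000)² = 110.70000
Variance = 110.70000 / 8 = 13.83750
SE* = √13.83750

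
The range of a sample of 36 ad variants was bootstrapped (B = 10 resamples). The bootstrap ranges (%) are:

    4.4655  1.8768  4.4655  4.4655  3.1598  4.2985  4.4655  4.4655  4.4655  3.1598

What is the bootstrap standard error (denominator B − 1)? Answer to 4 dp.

Bootstrap SE is the standard deviation of the 10 replicate ranges.
Mean of replicates: (4.4655 + 1.8768 + 4.4655 + 4.4655 + 3.1598 + 4.2985 + 4.4655 + 4.4655 + 4.4655 + 3.1598) / 10 = 39.28790 / 10 = 3.92879
Sum of squared deviations: (+0.53671)² + (−2.05199)² + (+0.53671)² + (+0.53671)² + (−0.76899)² + (+0.36971)² + (+0.53671)² + (+0.53671)² + (+0.53671)² + (−0.76899)² = 7.25839
Variance = 7.25839 / 9 = 0.80649
SE* = √0.80649

SE* = 0.8980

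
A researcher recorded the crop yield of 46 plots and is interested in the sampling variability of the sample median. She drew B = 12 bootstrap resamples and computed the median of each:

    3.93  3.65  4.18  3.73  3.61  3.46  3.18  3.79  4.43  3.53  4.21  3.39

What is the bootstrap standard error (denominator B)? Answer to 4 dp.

Bootstrap SE is the standard deviation of the 12 replicate medians.
Mean of replicates: (3.93 + 3.65 + 4.18 + 3.73 + 3.61 + 3.46 + 3.18 + 3.79 + 4.43 + 3.53 + 4.21 + 3.39) / 12 = 45.09000 / 12 = 3.75750
Sum of squared deviations: (+0.17250)² + (−0.10750)² + (+0.42250)² + (−0.02750)² + (−0.14750)² + (−0.29750)² + (−0.57750)² + (+0.03250)² + (+0.67250)² + (−0.22750)² + (+0.45250)² + (−0.36750)² = 1.50922
Variance = 1.50922 / 12 = 0.12577
SE* = √0.12577

SE* = 0.3546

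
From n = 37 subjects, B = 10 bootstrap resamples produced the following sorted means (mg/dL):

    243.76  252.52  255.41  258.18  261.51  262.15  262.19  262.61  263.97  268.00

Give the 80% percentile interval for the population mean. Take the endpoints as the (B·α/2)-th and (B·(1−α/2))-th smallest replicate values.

α = 0.20; lower rank = 10 × 0.100 = 1; upper rank = 10 × 0.900 = 9.
The 1st smallest replicate is 243.76; the 9th is 263.97.

(243.76, 263.97)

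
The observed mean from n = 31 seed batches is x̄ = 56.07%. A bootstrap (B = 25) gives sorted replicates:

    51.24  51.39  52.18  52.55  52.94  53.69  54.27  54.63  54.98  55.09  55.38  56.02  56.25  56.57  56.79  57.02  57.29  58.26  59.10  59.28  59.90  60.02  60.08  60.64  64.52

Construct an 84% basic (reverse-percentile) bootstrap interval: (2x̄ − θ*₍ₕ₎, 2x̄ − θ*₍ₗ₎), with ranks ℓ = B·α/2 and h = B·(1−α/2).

Percentile endpoints at ranks 2 and 23: θ*₍2₎ = 51.39, θ*₍23₎ = 60.08.
Basic interval reflects these around x̄:
  lower = 2 × 56.07 − 60.08 = 52.06
  upper = 2 × 56.07 − 51.39 = 60.75

(52.06, 60.75)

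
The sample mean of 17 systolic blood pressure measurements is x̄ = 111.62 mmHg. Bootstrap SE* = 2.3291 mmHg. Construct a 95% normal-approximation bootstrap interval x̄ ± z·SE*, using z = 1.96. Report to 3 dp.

(107.055, 116.185)

Margin = 1.96 × 2.3291 = 4.5650
Interval: 111.62 ± 4.5650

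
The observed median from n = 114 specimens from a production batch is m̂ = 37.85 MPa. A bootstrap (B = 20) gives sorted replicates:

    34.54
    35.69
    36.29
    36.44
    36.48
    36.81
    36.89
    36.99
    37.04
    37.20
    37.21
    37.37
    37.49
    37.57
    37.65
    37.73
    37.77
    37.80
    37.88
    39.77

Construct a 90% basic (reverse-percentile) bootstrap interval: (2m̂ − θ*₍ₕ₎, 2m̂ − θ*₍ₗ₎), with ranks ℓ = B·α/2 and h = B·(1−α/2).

(37.82, 41.16)

Percentile endpoints at ranks 1 and 19: θ*₍1₎ = 34.54, θ*₍19₎ = 37.88.
Basic interval reflects these around m̂:
  lower = 2 × 37.85 − 37.88 = 37.82
  upper = 2 × 37.85 − 34.54 = 41.16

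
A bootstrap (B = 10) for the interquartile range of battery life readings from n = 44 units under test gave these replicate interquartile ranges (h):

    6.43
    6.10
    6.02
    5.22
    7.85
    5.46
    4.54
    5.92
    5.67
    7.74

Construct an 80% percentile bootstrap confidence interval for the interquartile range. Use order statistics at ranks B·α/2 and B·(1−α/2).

(4.54, 7.74)

Sorted replicates: 4.54, 5.22, 5.46, 5.67, 5.92, 6.02, 6.10, 6.43, 7.74, 7.85
α = 0.20; lower rank = 10 × 0.100 = 1; upper rank = 10 × 0.900 = 9.
The 1st smallest replicate is 4.54; the 9th is 7.74.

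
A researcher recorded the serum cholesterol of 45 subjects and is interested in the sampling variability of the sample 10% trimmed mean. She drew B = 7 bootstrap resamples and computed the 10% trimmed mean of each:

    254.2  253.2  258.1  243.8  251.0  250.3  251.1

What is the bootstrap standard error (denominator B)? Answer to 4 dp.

Bootstrap SE is the standard deviation of the 7 replicate 10% trimmed means.
Mean of replicates: (254.2 + 253.2 + 258.1 + 243.8 + 251.0 + 250.3 + 251.1) / 7 = 1761.70000 / 7 = 251.67143
Sum of squared deviations: (+2.52857)² + (+1.52857)² + (+6.42857)² + (−7.87143)² + (−0.67143)² + (−1.37143)² + (−0.57143)² = 114.67429
Variance = 114.67429 / 7 = 16.38204
SE* = √16.38204

SE* = 4.0475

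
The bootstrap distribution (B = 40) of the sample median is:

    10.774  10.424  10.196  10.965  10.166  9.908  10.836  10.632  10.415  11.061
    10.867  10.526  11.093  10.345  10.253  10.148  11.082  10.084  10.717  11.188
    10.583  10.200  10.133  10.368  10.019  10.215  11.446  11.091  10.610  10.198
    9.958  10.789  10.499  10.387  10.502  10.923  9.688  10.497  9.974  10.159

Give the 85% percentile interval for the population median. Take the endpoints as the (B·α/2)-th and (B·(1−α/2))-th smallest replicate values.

Sorted replicates: 9.688, 9.908, 9.958, 9.974, 10.019, 10.084, 10.133, 10.148, 10.159, 10.166, 10.196, 10.198, 10.200, 10.215, 10.253, 10.345, 10.368, 10.387, 10.415, 10.424, 10.497, 10.499, 10.502, 10.526, 10.583, 10.610, 10.632, 10.717, 10.774, 10.789, 10.836, 10.867, 10.923, 10.965, 11.061, 11.082, 11.091, 11.093, 11.188, 11.446
α = 0.15; lower rank = 40 × 0.075 = 3; upper rank = 40 × 0.925 = 37.
The 3rd smallest replicate is 9.958; the 37th is 11.091.

(9.958, 11.091)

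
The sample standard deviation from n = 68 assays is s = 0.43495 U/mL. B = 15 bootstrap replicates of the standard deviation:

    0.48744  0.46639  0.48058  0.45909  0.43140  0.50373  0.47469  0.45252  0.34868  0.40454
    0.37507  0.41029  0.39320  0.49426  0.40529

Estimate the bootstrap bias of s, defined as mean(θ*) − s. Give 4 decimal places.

mean(θ*) = (0.48744 + 0.46639 + 0.48058 + 0.45909 + 0.43140 + 0.50373 + 0.47469 + 0.45252 + 0.34868 + 0.40454 + 0.37507 + 0.41029 + 0.39320 + 0.49426 + 0.40529) / 15 = 0.43914
bias = 0.43914 − 0.43495

bias = +0.0042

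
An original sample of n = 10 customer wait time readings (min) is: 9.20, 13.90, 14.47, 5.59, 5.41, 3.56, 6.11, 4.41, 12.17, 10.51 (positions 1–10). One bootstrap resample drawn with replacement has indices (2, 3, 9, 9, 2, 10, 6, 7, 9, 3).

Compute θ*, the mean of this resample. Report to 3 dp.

Resample values: 13.90, 14.47, 12.17, 12.17, 13.90, 10.51, 3.56, 6.11, 12.17, 14.47.
Mean = (13.90 + 14.47 + 12.17 + 12.17 + 13.90 + 10.51 + 3.56 + 6.11 + 12.17 + 14.47) / 10 = 113.430 / 10 = 11.343

θ* = 11.343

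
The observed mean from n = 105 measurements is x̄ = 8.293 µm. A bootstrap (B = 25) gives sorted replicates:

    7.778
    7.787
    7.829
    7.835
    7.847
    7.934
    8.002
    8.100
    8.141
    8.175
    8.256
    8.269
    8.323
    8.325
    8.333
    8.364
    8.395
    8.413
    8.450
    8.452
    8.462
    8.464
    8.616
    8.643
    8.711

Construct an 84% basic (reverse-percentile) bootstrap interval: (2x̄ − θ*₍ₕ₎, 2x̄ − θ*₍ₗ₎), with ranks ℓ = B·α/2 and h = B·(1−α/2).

Percentile endpoints at ranks 2 and 23: θ*₍2₎ = 7.787, θ*₍23₎ = 8.616.
Basic interval reflects these around x̄:
  lower = 2 × 8.293 − 8.616 = 7.970
  upper = 2 × 8.293 − 7.787 = 8.799

(7.970, 8.799)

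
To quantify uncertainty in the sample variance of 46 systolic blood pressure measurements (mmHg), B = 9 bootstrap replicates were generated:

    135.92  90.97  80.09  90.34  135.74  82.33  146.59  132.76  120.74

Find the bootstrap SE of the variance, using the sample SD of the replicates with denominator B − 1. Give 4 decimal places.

SE* = 26.5597

Bootstrap SE is the standard deviation of the 9 replicate variances.
Mean of replicates: (135.92 + 90.97 + 80.09 + 90.34 + 135.74 + 82.33 + 146.59 + 132.76 + 120.74) / 9 = 1015.48000 / 9 = 112.83111
Sum of squared deviations: (+23.08889)² + (−21.86111)² + (−32.74111)² + (−22.49111)² + (+22.90889)² + (−30.50111)² + (+33.75889)² + (+19.92889)² + (+7.90889)² = 5643.34409
Variance = 5643.34409 / 8 = 705.41801
SE* = √705.41801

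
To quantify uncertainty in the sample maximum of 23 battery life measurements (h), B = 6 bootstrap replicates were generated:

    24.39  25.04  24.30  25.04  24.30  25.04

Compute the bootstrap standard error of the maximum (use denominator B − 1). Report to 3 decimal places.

SE* = 0.390

Bootstrap SE is the standard deviation of the 6 replicate maximums.
Mean of replicates: (24.39 + 25.04 + 24.30 + 25.04 + 24.30 + 25.04) / 6 = 148.1100 / 6 = 24.6850
Sum of squared deviations: (−0.2950)² + (+0.3550)² + (−0.3850)² + (+0.3550)² + (−0.3850)² + (+0.3550)² = 0.7615
Variance = 0.7615 / 5 = 0.1523
SE* = √0.1523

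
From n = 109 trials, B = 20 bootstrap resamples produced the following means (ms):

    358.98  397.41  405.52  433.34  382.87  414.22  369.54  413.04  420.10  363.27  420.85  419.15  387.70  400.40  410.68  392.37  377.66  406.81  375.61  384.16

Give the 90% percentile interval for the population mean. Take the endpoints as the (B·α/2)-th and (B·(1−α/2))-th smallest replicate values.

(358.98, 420.85)

Sorted replicates: 358.98, 363.27, 369.54, 375.61, 377.66, 382.87, 384.16, 387.70, 392.37, 397.41, 400.40, 405.52, 406.81, 410.68, 413.04, 414.22, 419.15, 420.10, 420.85, 433.34
α = 0.10; lower rank = 20 × 0.050 = 1; upper rank = 20 × 0.950 = 19.
The 1st smallest replicate is 358.98; the 19th is 420.85.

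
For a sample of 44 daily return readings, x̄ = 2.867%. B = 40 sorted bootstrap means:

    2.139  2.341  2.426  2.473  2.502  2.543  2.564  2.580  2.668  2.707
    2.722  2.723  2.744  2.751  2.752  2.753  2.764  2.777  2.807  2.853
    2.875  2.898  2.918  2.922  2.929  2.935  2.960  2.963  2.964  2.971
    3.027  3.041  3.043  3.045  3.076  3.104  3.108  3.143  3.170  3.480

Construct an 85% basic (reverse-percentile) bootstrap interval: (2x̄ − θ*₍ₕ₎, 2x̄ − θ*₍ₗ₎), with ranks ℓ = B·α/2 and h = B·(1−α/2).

Percentile endpoints at ranks 3 and 37: θ*₍3₎ = 2.426, θ*₍37₎ = 3.108.
Basic interval reflects these around x̄:
  lower = 2 × 2.867 − 3.108 = 2.626
  upper = 2 × 2.867 − 2.426 = 3.308

(2.626, 3.308)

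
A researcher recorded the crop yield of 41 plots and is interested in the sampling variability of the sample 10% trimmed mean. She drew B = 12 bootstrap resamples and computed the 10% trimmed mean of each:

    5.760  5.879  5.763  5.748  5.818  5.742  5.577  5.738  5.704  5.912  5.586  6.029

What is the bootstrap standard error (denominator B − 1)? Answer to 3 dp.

Bootstrap SE is the standard deviation of the 12 replicate 10% trimmed means.
Mean of replicates: (5.760 + 5.879 + 5.763 + 5.748 + 5.818 + 5.742 + 5.577 + 5.738 + 5.704 + 5.912 + 5.586 + 6.029) / 12 = 69.2560 / 12 = 5.7713
Sum of squared deviations: (−0.0113)² + (+0.1077)² + (−0.0083)² + (−0.0233)² + (+0.0467)² + (−0.0293)² + (−0.1943)² + (−0.0333)² + (−0.0673)² + (+0.1407)² + (−0.1853)² + (+0.2577)² = 0.1793
Variance = 0.1793 / 11 = 0.0163
SE* = √0.0163

SE* = 0.128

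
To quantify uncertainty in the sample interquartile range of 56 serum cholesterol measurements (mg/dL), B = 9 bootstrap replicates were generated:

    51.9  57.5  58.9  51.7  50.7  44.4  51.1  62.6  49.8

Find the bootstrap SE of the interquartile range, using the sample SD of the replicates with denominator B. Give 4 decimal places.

SE* = 5.1955

Bootstrap SE is the standard deviation of the 9 replicate interquartile ranges.
Mean of replicates: (51.9 + 57.5 + 58.9 + 51.7 + 50.7 + 44.4 + 51.1 + 62.6 + 49.8) / 9 = 478.60000 / 9 = 53.17778
Sum of squared deviations: (−1.27778)² + (+4.32222)² + (+5.72222)² + (−1.47778)² + (−2.47778)² + (−8.77778)² + (−2.07778)² + (+9.42222)² + (−3.37778)² = 242.93556
Variance = 242.93556 / 9 = 26.99284
SE* = √26.99284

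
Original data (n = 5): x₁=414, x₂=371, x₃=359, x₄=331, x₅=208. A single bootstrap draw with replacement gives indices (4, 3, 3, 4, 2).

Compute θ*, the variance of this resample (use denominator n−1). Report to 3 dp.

θ* = 331.200

Resample values: 331, 359, 359, 331, 371.
Mean = 350.2000; sum of squared deviations = 1324.8000
s² = 1324.8000 / 4 = 331.2000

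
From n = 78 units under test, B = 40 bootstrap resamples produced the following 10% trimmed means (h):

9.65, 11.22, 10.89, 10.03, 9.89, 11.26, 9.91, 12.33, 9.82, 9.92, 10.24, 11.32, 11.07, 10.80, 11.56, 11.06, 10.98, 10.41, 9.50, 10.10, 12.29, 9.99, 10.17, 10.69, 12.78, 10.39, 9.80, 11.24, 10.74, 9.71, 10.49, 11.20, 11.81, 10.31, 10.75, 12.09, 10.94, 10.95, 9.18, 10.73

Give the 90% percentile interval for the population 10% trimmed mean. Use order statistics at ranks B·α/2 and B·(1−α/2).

(9.50, 12.29)

Sorted replicates: 9.18, 9.50, 9.65, 9.71, 9.80, 9.82, 9.89, 9.91, 9.92, 9.99, 10.03, 10.10, 10.17, 10.24, 10.31, 10.39, 10.41, 10.49, 10.69, 10.73, 10.74, 10.75, 10.80, 10.89, 10.94, 10.95, 10.98, 11.06, 11.07, 11.20, 11.22, 11.24, 11.26, 11.32, 11.56, 11.81, 12.09, 12.29, 12.33, 12.78
α = 0.10; lower rank = 40 × 0.050 = 2; upper rank = 40 × 0.950 = 38.
The 2nd smallest replicate is 9.50; the 38th is 12.29.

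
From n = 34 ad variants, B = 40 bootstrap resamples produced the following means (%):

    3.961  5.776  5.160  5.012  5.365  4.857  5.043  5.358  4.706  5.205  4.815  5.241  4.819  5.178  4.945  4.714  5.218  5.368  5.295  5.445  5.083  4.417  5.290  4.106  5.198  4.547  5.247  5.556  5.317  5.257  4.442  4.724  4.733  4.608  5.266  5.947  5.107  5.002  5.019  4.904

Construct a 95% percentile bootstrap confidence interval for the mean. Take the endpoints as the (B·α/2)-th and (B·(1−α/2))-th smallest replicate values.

Sorted replicates: 3.961, 4.106, 4.417, 4.442, 4.547, 4.608, 4.706, 4.714, 4.724, 4.733, 4.815, 4.819, 4.857, 4.904, 4.945, 5.002, 5.012, 5.019, 5.043, 5.083, 5.107, 5.160, 5.178, 5.198, 5.205, 5.218, 5.241, 5.247, 5.257, 5.266, 5.290, 5.295, 5.317, 5.358, 5.365, 5.368, 5.445, 5.556, 5.776, 5.947
α = 0.05; lower rank = 40 × 0.025 = 1; upper rank = 40 × 0.975 = 39.
The 1st smallest replicate is 3.961; the 39th is 5.776.

(3.961, 5.776)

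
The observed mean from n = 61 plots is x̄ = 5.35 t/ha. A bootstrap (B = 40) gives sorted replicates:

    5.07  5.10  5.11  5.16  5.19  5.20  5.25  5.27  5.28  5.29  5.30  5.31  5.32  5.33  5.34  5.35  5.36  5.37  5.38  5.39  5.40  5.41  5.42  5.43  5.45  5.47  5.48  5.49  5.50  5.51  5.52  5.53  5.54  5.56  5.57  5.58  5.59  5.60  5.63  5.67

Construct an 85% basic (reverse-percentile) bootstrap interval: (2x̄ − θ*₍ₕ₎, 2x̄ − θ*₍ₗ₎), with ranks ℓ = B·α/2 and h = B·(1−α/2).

Percentile endpoints at ranks 3 and 37: θ*₍3₎ = 5.11, θ*₍37₎ = 5.59.
Basic interval reflects these around x̄:
  lower = 2 × 5.35 − 5.59 = 5.11
  upper = 2 × 5.35 − 5.11 = 5.59

(5.11, 5.59)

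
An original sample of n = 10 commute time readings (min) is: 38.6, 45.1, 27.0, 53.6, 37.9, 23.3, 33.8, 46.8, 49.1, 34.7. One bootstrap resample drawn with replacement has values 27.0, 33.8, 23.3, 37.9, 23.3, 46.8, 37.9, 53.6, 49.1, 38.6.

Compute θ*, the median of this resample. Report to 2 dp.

θ* = 37.90

Sorted: 23.3, 23.3, 27.0, 33.8, 37.9, 37.9, 38.6, 46.8, 49.1, 53.6
Median = average of the two middle values = 37.90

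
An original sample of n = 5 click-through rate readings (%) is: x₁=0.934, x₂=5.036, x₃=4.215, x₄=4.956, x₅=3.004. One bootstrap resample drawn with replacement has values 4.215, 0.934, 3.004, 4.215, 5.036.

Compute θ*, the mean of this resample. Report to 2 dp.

θ* = 3.48

Mean = (4.215 + 0.934 + 3.004 + 4.215 + 5.036) / 5 = 17.4040 / 5 = 3.48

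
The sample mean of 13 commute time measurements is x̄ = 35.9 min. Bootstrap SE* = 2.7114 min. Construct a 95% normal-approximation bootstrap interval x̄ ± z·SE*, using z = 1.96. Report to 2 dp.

(30.59, 41.21)

Margin = 1.96 × 2.7114 = 5.314
Interval: 35.9 ± 5.314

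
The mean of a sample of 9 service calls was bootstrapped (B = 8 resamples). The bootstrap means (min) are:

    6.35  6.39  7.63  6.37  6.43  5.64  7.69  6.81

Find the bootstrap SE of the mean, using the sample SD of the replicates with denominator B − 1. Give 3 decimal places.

Bootstrap SE is the standard deviation of the 8 replicate means.
Mean of replicates: (6.35 + 6.39 + 7.63 + 6.37 + 6.43 + 5.64 + 7.69 + 6.81) / 8 = 53.3100 / 8 = 6.6638
Sum of squared deviations: (−0.3138)² + (−0.2738)² + (+0.9662)² + (−0.2938)² + (−0.2338)² + (−1.0238)² + (+1.0263)² + (+0.1462)² = 3.3706
Variance = 3.3706 / 7 = 0.4815
SE* = √0.4815

SE* = 0.694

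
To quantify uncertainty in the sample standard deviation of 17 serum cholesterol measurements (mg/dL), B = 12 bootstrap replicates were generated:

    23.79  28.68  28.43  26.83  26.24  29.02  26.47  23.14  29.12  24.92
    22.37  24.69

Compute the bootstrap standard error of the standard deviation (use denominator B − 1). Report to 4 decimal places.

SE* = 2.3701

Bootstrap SE is the standard deviation of the 12 replicate standard deviations.
Mean of replicates: (23.79 + 28.68 + 28.43 + 26.83 + 26.24 + 29.02 + 26.47 + 23.14 + 29.12 + 24.92 + 22.37 + 24.69) / 12 = 313.70000 / 12 = 26.14167
Sum of squared deviations: (−2.35167)² + (+2.53833)² + (+2.28833)² + (+0.68833)² + (+0.09833)² + (+2.87833)² + (+0.32833)² + (−3.00167)² + (+2.97833)² + (−1.22167)² + (−3.77167)² + (−1.45167)² = 61.79177
Variance = 61.79177 / 11 = 5.61743
SE* = √5.61743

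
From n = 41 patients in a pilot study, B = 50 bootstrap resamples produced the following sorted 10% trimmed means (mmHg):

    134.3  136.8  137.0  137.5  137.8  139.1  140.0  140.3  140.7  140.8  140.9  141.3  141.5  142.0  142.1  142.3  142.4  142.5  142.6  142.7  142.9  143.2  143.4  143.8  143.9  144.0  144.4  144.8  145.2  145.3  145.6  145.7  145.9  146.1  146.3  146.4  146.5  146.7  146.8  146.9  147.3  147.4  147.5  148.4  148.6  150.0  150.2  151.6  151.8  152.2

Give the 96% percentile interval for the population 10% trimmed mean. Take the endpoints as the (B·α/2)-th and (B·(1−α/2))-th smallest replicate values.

(134.3, 151.8)

α = 0.04; lower rank = 50 × 0.020 = 1; upper rank = 50 × 0.980 = 49.
The 1st smallest replicate is 134.3; the 49th is 151.8.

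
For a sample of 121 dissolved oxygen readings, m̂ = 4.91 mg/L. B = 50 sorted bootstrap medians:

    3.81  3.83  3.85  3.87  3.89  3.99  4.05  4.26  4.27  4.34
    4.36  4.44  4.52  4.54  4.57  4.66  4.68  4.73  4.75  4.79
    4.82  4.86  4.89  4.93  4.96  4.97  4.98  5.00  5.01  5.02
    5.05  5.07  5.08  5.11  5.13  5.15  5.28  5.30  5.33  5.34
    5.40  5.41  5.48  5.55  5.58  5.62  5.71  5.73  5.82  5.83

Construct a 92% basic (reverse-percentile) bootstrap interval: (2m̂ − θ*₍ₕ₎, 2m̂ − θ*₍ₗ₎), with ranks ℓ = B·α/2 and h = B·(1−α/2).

Percentile endpoints at ranks 2 and 48: θ*₍2₎ = 3.83, θ*₍48₎ = 5.73.
Basic interval reflects these around m̂:
  lower = 2 × 4.91 − 5.73 = 4.09
  upper = 2 × 4.91 − 3.83 = 5.99

(4.09, 5.99)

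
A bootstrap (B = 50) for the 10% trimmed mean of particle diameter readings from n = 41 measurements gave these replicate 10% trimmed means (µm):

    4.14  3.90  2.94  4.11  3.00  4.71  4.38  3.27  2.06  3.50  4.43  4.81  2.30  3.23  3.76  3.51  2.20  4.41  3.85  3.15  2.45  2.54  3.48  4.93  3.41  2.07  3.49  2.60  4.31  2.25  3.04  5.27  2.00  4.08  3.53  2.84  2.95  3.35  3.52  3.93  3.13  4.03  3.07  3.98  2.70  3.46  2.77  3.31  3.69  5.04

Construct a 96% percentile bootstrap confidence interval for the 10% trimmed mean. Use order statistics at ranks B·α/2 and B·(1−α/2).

Sorted replicates: 2.00, 2.06, 2.07, 2.20, 2.25, 2.30, 2.45, 2.54, 2.60, 2.70, 2.77, 2.84, 2.94, 2.95, 3.00, 3.04, 3.07, 3.13, 3.15, 3.23, 3.27, 3.31, 3.35, 3.41, 3.46, 3.48, 3.49, 3.50, 3.51, 3.52, 3.53, 3.69, 3.76, 3.85, 3.90, 3.93, 3.98, 4.03, 4.08, 4.11, 4.14, 4.31, 4.38, 4.41, 4.43, 4.71, 4.81, 4.93, 5.04, 5.27
α = 0.04; lower rank = 50 × 0.020 = 1; upper rank = 50 × 0.980 = 49.
The 1st smallest replicate is 2.00; the 49th is 5.04.

(2.00, 5.04)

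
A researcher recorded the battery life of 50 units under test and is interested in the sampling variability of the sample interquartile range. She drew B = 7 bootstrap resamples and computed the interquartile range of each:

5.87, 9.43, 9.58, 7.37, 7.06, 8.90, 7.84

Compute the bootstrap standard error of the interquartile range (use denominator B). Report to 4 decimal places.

SE* = 1.2646

Bootstrap SE is the standard deviation of the 7 replicate interquartile ranges.
Mean of replicates: (5.87 + 9.43 + 9.58 + 7.37 + 7.06 + 8.90 + 7.84) / 7 = 56.05000 / 7 = 8.00714
Sum of squared deviations: (−2.13714)² + (+1.42286)² + (+1.57286)² + (−0.63714)² + (−0.94714)² + (+0.89286)² + (−0.16714)² = 11.19394
Variance = 11.19394 / 7 = 1.59913
SE* = √1.59913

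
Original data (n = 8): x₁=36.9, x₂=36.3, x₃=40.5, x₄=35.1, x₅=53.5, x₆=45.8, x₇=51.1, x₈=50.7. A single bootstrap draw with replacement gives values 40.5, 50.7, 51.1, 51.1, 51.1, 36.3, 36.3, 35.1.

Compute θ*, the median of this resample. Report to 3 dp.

θ* = 45.600

Sorted: 35.1, 36.3, 36.3, 40.5, 50.7, 51.1, 51.1, 51.1
Median = average of the two middle values = 45.600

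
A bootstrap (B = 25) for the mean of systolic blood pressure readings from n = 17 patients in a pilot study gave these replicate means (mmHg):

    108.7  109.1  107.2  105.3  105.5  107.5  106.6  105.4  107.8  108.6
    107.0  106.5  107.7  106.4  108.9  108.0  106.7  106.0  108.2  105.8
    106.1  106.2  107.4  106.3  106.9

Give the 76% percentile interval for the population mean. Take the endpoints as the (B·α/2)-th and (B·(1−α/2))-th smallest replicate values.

(105.5, 108.6)

Sorted replicates: 105.3, 105.4, 105.5, 105.8, 106.0, 106.1, 106.2, 106.3, 106.4, 106.5, 106.6, 106.7, 106.9, 107.0, 107.2, 107.4, 107.5, 107.7, 107.8, 108.0, 108.2, 108.6, 108.7, 108.9, 109.1
α = 0.24; lower rank = 25 × 0.120 = 3; upper rank = 25 × 0.880 = 22.
The 3rd smallest replicate is 105.5; the 22nd is 108.6.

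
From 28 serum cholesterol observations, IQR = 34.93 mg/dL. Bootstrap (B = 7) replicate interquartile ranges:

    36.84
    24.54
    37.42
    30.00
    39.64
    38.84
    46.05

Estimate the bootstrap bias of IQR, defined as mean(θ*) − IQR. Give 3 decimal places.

bias = +1.260

mean(θ*) = (36.84 + 24.54 + 37.42 + 30.00 + 39.64 + 38.84 + 46.05) / 7 = 36.1900
bias = 36.1900 − 34.93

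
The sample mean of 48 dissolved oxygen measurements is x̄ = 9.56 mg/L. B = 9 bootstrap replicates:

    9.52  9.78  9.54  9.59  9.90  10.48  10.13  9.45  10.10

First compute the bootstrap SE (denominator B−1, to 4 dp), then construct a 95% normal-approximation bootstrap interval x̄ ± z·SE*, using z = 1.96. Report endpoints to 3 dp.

(8.876, 10.244)

Mean of replicates = 9.8322; sum of squared deviations = 0.9750; SE* = √(0.9750/8) = 0.3491
Margin = 1.96 × 0.3491 = 0.6842
Interval: 9.56 ± 0.6842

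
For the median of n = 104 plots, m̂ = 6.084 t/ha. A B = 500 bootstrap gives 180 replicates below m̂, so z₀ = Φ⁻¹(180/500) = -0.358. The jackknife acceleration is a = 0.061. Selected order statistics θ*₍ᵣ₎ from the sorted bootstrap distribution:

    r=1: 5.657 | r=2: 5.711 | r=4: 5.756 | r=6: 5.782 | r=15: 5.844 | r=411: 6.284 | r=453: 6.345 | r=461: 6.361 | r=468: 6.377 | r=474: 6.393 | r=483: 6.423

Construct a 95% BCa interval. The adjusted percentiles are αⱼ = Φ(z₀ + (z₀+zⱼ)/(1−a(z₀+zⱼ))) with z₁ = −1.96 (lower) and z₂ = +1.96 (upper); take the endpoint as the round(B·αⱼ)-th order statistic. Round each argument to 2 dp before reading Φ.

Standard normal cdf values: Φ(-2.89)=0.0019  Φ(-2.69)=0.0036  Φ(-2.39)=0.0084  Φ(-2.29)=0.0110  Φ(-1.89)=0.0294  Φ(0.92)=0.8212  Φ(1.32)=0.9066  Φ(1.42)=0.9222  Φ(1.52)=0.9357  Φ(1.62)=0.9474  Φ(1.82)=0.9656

Lower: z₀ + z₁ = -0.358 + (-1.960) = -2.318; 1 − a(z₀+z₁) = 1 − (0.061)(-2.318) = 1.1414; argument = -0.358 + (-2.318)/1.1414 = -2.3888 → -2.39.
α₁ = Φ(-2.39) = 0.0084; rank = round(500 × 0.0084) = 4; θ*₍4₎ = 5.756.
Upper: z₀ + z₂ = 1.602; 1 − a(z₀+z₂) = 0.9023; argument = 1.4175 → 1.42; α₂ = 0.9222; rank = 461; θ*₍461₎ = 6.361.

(5.756, 6.361)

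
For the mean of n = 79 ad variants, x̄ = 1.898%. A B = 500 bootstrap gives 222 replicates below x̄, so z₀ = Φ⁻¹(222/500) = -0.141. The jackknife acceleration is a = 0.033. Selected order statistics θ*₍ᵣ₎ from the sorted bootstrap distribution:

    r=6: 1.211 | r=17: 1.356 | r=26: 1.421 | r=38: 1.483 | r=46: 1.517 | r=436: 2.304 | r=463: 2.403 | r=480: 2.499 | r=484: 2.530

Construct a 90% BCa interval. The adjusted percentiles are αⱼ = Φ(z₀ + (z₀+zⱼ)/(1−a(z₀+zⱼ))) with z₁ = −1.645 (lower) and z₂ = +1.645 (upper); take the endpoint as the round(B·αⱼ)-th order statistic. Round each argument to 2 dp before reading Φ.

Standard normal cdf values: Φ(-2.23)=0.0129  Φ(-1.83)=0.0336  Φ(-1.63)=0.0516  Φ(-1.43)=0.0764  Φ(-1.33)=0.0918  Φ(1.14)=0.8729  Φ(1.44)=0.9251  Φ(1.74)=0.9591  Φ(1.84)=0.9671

(1.356, 2.403)

Lower: z₀ + z₁ = -0.141 + (-1.645) = -1.786; 1 − a(z₀+z₁) = 1 − (0.033)(-1.786) = 1.0589; argument = -0.141 + (-1.786)/1.0589 = -1.8276 → -1.83.
α₁ = Φ(-1.83) = 0.0336; rank = round(500 × 0.0336) = 17; θ*₍17₎ = 1.356.
Upper: z₀ + z₂ = 1.504; 1 − a(z₀+z₂) = 0.9504; argument = 1.4415 → 1.44; α₂ = 0.9251; rank = 463; θ*₍463₎ = 2.403.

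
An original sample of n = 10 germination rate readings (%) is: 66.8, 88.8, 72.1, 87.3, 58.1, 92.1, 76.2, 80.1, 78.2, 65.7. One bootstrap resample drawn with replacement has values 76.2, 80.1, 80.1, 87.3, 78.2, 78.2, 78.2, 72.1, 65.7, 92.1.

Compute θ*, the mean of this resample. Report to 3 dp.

θ* = 78.820

Mean = (76.2 + 80.1 + 80.1 + 87.3 + 78.2 + 78.2 + 78.2 + 72.1 + 65.7 + 92.1) / 10 = 788.20 / 10 = 78.820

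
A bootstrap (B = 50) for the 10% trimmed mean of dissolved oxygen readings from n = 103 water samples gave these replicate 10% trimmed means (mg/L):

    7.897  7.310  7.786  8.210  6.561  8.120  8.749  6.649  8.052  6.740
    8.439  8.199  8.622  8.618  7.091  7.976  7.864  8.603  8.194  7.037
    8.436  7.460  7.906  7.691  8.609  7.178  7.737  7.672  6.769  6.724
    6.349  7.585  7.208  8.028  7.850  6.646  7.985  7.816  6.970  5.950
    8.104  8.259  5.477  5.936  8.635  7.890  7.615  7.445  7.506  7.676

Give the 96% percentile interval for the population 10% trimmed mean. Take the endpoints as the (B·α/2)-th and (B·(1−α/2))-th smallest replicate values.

Sorted replicates: 5.477, 5.936, 5.950, 6.349, 6.561, 6.646, 6.649, 6.724, 6.740, 6.769, 6.970, 7.037, 7.091, 7.178, 7.208, 7.310, 7.445, 7.460, 7.506, 7.585, 7.615, 7.672, 7.676, 7.691, 7.737, 7.786, 7.816, 7.850, 7.864, 7.890, 7.897, 7.906, 7.976, 7.985, 8.028, 8.052, 8.104, 8.120, 8.194, 8.199, 8.210, 8.259, 8.436, 8.439, 8.603, 8.609, 8.618, 8.622, 8.635, 8.749
α = 0.04; lower rank = 50 × 0.020 = 1; upper rank = 50 × 0.980 = 49.
The 1st smallest replicate is 5.477; the 49th is 8.635.

(5.477, 8.635)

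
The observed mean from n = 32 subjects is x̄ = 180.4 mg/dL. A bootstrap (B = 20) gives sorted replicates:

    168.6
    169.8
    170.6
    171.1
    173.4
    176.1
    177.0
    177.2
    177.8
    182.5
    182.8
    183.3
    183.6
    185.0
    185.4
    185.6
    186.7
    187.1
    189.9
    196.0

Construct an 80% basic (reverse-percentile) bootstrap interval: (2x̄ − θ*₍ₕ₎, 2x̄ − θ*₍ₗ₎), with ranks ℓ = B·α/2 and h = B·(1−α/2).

Percentile endpoints at ranks 2 and 18: θ*₍2₎ = 169.8, θ*₍18₎ = 187.1.
Basic interval reflects these around x̄:
  lower = 2 × 180.4 − 187.1 = 173.7
  upper = 2 × 180.4 − 169.8 = 191.0

(173.7, 191.0)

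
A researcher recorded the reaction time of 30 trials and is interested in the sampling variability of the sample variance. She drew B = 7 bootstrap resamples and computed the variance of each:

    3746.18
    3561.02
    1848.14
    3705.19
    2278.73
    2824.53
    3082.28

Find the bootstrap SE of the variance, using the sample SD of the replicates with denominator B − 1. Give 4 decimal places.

SE* = 736.3298

Bootstrap SE is the standard deviation of the 7 replicate variances.
Mean of replicates: (3746.18 + 3561.02 + 1848.14 + 3705.19 + 2278.73 + 2824.53 + 3082.28) / 7 = 21046.07000 / 7 = 3006.58143
Sum of squared deviations: (+739.59857)² + (+554.43857)² + (−1158.44143)² + (+698.60857)² + (−727.85143)² + (−182.05143)² + (+75.69857)² = 3253089.35429
Variance = 3253089.35429 / 6 = 542181.55905
SE* = √542181.55905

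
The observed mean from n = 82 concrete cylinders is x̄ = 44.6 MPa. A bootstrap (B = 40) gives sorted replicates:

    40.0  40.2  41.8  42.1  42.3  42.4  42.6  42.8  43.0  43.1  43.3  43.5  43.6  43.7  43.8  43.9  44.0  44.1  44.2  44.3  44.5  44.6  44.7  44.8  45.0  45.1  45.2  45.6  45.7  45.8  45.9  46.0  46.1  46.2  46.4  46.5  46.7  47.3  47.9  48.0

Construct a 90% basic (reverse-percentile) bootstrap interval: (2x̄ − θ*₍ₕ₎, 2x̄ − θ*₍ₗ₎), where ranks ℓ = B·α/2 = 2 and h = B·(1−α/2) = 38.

(41.9, 49.0)

Percentile endpoints at ranks 2 and 38: θ*₍2₎ = 40.2, θ*₍38₎ = 47.3.
Basic interval reflects these around x̄:
  lower = 2 × 44.6 − 47.3 = 41.9
  upper = 2 × 44.6 − 40.2 = 49.0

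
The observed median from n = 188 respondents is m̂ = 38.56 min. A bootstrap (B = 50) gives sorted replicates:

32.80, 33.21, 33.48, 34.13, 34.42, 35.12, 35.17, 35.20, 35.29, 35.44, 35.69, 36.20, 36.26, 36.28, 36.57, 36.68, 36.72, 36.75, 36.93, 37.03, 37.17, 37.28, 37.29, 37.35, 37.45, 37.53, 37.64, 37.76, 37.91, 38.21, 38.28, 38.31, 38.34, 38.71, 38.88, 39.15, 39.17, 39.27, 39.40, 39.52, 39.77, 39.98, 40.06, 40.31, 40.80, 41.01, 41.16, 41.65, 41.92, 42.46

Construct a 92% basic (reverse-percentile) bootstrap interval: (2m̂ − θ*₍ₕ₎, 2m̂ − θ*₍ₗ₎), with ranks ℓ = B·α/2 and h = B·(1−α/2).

(35.47, 43.91)

Percentile endpoints at ranks 2 and 48: θ*₍2₎ = 33.21, θ*₍48₎ = 41.65.
Basic interval reflects these around m̂:
  lower = 2 × 38.56 − 41.65 = 35.47
  upper = 2 × 38.56 − 33.21 = 43.91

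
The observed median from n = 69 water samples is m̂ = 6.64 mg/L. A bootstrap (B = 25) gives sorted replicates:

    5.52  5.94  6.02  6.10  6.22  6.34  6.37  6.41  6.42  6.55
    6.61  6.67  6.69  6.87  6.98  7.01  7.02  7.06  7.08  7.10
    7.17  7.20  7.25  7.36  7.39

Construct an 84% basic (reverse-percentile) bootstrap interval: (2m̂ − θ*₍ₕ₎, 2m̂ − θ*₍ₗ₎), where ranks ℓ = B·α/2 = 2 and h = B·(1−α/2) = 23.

Percentile endpoints at ranks 2 and 23: θ*₍2₎ = 5.94, θ*₍23₎ = 7.25.
Basic interval reflects these around m̂:
  lower = 2 × 6.64 − 7.25 = 6.03
  upper = 2 × 6.64 − 5.94 = 7.34

(6.03, 7.34)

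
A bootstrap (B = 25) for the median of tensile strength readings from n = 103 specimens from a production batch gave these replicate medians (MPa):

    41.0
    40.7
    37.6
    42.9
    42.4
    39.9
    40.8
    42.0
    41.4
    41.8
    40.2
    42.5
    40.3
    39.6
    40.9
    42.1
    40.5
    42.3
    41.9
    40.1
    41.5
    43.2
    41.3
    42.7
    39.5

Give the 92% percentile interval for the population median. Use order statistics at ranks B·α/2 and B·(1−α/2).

(37.6, 42.9)

Sorted replicates: 37.6, 39.5, 39.6, 39.9, 40.1, 40.2, 40.3, 40.5, 40.7, 40.8, 40.9, 41.0, 41.3, 41.4, 41.5, 41.8, 41.9, 42.0, 42.1, 42.3, 42.4, 42.5, 42.7, 42.9, 43.2
α = 0.08; lower rank = 25 × 0.040 = 1; upper rank = 25 × 0.960 = 24.
The 1st smallest replicate is 37.6; the 24th is 42.9.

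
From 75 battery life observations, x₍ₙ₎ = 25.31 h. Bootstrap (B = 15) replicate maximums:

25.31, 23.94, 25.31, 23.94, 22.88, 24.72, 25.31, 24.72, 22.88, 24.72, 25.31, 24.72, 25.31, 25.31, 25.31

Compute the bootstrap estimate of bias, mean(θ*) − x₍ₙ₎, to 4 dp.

mean(θ*) = (25.31 + 23.94 + 25.31 + 23.94 + 22.88 + 24.72 + 25.31 + 24.72 + 22.88 + 24.72 + 25.31 + 24.72 + 25.31 + 25.31 + 25.31) / 15 = 24.64600
bias = 24.64600 − 25.31

bias = −0.6640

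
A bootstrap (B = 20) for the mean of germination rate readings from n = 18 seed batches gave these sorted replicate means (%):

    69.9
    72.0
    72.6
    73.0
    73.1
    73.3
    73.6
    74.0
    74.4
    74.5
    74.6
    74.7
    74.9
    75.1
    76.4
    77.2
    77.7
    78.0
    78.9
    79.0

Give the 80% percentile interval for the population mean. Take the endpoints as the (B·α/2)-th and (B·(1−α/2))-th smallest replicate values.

α = 0.20; lower rank = 20 × 0.100 = 2; upper rank = 20 × 0.900 = 18.
The 2nd smallest replicate is 72.0; the 18th is 78.0.

(72.0, 78.0)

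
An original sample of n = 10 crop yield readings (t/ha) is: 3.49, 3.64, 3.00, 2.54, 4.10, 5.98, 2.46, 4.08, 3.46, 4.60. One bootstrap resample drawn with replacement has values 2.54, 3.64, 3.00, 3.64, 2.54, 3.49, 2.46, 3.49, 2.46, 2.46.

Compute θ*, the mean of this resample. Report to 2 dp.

Mean = (2.54 + 3.64 + 3.00 + 3.64 + 2.54 + 3.49 + 2.46 + 3.49 + 2.46 + 2.46) / 10 = 29.720 / 10 = 2.97

θ* = 2.97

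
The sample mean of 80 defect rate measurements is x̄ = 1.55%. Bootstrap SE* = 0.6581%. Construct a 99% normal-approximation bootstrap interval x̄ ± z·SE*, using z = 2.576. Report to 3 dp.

Margin = 2.576 × 0.6581 = 1.6953
Interval: 1.55 ± 1.6953

(-0.145, 3.245)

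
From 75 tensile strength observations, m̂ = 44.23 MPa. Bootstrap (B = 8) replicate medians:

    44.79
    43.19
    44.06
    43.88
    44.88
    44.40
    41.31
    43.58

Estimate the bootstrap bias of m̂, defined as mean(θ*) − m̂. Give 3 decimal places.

bias = −0.469

mean(θ*) = (44.79 + 43.19 + 44.06 + 43.88 + 44.88 + 44.40 + 41.31 + 43.58) / 8 = 43.7613
bias = 43.7613 − 44.23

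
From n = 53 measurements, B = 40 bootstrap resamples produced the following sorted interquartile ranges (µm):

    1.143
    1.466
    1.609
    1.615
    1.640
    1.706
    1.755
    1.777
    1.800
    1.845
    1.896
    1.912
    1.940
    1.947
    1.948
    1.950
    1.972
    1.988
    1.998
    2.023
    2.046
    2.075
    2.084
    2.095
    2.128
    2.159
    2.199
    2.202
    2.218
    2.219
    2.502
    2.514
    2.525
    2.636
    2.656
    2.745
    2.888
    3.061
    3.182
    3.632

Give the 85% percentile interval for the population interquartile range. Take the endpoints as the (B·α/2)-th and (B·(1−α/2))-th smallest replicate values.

(1.609, 2.888)

α = 0.15; lower rank = 40 × 0.075 = 3; upper rank = 40 × 0.925 = 37.
The 3rd smallest replicate is 1.609; the 37th is 2.888.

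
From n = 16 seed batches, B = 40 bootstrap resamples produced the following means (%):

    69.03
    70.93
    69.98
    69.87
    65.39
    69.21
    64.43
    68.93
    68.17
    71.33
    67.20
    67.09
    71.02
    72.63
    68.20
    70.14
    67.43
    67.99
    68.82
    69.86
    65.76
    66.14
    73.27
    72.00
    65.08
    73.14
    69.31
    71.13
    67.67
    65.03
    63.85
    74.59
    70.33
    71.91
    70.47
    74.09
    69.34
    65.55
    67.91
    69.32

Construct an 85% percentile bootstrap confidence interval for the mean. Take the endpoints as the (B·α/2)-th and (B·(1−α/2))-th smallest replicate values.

(65.03, 73.14)

Sorted replicates: 63.85, 64.43, 65.03, 65.08, 65.39, 65.55, 65.76, 66.14, 67.09, 67.20, 67.43, 67.67, 67.91, 67.99, 68.17, 68.20, 68.82, 68.93, 69.03, 69.21, 69.31, 69.32, 69.34, 69.86, 69.87, 69.98, 70.14, 70.33, 70.47, 70.93, 71.02, 71.13, 71.33, 71.91, 72.00, 72.63, 73.14, 73.27, 74.09, 74.59
α = 0.15; lower rank = 40 × 0.075 = 3; upper rank = 40 × 0.925 = 37.
The 3rd smallest replicate is 65.03; the 37th is 73.14.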